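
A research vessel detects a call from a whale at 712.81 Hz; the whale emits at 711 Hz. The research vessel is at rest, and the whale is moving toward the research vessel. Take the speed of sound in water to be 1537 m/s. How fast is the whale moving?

3.9 m/s

f' = f · v/(v − v_s) ⇒ v_s = v · |1 − f/f'|.
v_s = 1537 × |1 − 711/712.81| = 1537 × 0.002539 ≈ 3.9 m/s.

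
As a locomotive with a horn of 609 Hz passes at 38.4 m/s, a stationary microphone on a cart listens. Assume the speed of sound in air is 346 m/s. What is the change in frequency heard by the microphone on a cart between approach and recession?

Approaching: f₁ = f · v/(v − v_s) = 609 × 346/307.6 ≈ 685 Hz.
Receding: f₂ = f · v/(v + v_s) = 609 × 346/384.4 ≈ 548 Hz.
Drop: f₁ − f₂ = 2f·v·v_s/(v² − v_s²) = 2 × 609 × 346 × 38.4/(346² − 38.4²) ≈ 137 Hz.

137 Hz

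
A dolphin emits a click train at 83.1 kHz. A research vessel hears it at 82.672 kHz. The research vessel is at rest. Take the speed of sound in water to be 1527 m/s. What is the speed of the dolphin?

7.9 m/s

f' < f, so the dolphin is receding.
f' = f · v/(v + v_s) ⇒ v_s = v · |1 − f/f'|.
v_s = 1527 × |1 − 83.1/82.672| = 1527 × 0.005177 ≈ 7.9 m/s.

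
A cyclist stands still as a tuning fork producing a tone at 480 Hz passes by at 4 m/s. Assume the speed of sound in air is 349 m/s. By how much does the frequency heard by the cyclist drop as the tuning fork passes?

Approaching: f₁ = f · v/(v − v_s) = 480 × 349/345 ≈ 485.6 Hz.
Receding: f₂ = f · v/(v + v_s) = 480 × 349/353 ≈ 474.6 Hz.
Drop: f₁ − f₂ = 2f·v·v_s/(v² − v_s²) = 2 × 480 × 349 × 4/(349² − 4²) ≈ 11.0 Hz.

11.0 Hz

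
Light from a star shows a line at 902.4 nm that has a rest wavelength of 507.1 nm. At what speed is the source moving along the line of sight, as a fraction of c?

λ'/λ₀ = 1.7795 > 1 (redshift), so the source is receding.
λ'/λ₀ = √((1 + β)/(1 − β)) for a receding source ⇒ β = (r² − 1)/(r² + 1) with r = λ'/λ₀.
β = (3.1667 − 1)/(3.1667 + 1) ≈ 0.520.

0.520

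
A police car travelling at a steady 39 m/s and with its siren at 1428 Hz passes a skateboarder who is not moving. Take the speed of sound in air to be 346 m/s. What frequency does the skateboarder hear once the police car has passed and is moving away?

1283 Hz

Receding: f₂ = f · v/(v + v_s) = 1428 × 346/385 ≈ 1283 Hz.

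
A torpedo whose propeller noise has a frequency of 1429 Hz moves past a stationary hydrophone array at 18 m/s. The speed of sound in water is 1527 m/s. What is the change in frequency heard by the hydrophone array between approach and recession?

33.7 Hz

Approaching: f₁ = f · v/(v − v_s) = 1429 × 1527/1509 ≈ 1446.0 Hz.
Receding: f₂ = f · v/(v + v_s) = 1429 × 1527/1545 ≈ 1412.4 Hz.
Drop: f₁ − f₂ = 2f·v·v_s/(v² − v_s²) = 2 × 1429 × 1527 × 18/(1527² − 18²) ≈ 33.7 Hz.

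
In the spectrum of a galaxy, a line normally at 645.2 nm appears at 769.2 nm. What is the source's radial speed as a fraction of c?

λ'/λ₀ = 1.1922 > 1 (redshift), so the source is receding.
λ'/λ₀ = √((1 + β)/(1 − β)) for a receding source ⇒ β = (r² − 1)/(r² + 1) with r = λ'/λ₀.
β = (1.4213 − 1)/(1.4213 + 1) ≈ 0.174.

0.174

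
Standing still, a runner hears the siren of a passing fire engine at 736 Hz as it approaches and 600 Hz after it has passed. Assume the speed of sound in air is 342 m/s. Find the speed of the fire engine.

f₁/f₂ = (v + v_s)/(v − v_s), so v_s = v · (f₁ − f₂)/(f₁ + f₂).
v_s = 342 × (736 − 600)/(736 + 600) = 342 × 136/1336 ≈ 35 m/s.

35 m/s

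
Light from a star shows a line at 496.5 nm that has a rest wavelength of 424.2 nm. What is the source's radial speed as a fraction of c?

λ'/λ₀ = 1.1704 > 1 (redshift), so the source is receding.
λ'/λ₀ = √((1 + β)/(1 − β)) for a receding source ⇒ β = (r² − 1)/(r² + 1) with r = λ'/λ₀.
β = (1.3699 − 1)/(1.3699 + 1) ≈ 0.156.

0.156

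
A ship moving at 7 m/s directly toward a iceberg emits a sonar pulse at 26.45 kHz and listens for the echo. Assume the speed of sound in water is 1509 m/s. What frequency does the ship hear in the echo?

The iceberg receives the sound from a moving source: f₁ = f₀ · v/(v − v_e) = 26.45 × 1509/1502 ≈ 26.6 kHz.
On the return leg the ship is a moving observer: f₂ = f₁ · (v + v_e)/v = 26.6 × 1516/1509 ≈ 26.7 kHz.

26.7 kHz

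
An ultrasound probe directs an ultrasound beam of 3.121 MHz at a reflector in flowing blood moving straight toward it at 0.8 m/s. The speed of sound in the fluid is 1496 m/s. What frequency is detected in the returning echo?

The reflector in flowing blood first receives the wave as a moving observer: f₁ = f₀ · (v + u)/v = 3.121 × (1496 + 0.8)/1496 ≈ 3.123 MHz.
The reflection then acts as a moving source: f₂ = f₁ · v/(v − u) ≈ 3.124 MHz.

3.124 MHz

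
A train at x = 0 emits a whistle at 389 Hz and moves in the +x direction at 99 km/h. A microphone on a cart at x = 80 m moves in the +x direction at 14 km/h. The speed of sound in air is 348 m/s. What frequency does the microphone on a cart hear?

418 Hz

99 km/h = 27.5 m/s; 14 km/h = 3.889 m/s.
The observer lies on the +x side, so the source is heading toward the observer and the observer is heading away from the source.
General Doppler shift: f' = f · (v − v_o)/(v − v_s).
f' = 389 × (348 − 3.889)/(348 − 27.5) = 389 × 344.11/320.5 ≈ 418 Hz.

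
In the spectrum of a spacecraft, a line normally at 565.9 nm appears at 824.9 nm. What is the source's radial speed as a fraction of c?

λ'/λ₀ = 1.4577 > 1 (redshift), so the source is receding.
λ'/λ₀ = √((1 + β)/(1 − β)) for a receding source ⇒ β = (r² − 1)/(r² + 1) with r = λ'/λ₀.
β = (2.1248 − 1)/(2.1248 + 1) ≈ 0.360.

0.360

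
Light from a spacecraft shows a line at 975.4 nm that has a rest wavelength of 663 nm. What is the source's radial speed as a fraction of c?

λ'/λ₀ = 1.4712 > 1 (redshift), so the source is receding.
λ'/λ₀ = √((1 + β)/(1 − β)) for a receding source ⇒ β = (r² − 1)/(r² + 1) with r = λ'/λ₀.
β = (2.1644 − 1)/(2.1644 + 1) ≈ 0.368.

0.368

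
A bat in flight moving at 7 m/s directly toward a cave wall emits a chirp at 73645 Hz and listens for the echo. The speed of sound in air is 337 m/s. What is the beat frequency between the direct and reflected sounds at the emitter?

3124 Hz

The cave wall receives the sound from a moving source: f₁ = f₀ · v/(v − v_e) = 73645 × 337/330 ≈ 75207 Hz.
On the return leg the bat in flight is a moving observer: f₂ = f₁ · (v + v_e)/v = 75207 × 344/337 ≈ 76769 Hz.
Equivalently f₂ = f₀ · (v + v_e)/(v − v_e).
Beat against the emitted tone: |f₂ − f₀| = 2v_e·f₀/(v − v_e) = 2 × 7 × 73645/330 ≈ 3124 Hz.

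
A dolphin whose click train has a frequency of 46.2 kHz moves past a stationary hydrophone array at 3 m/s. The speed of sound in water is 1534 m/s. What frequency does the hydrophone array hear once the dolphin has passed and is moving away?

Receding: f₂ = f · v/(v + v_s) = 46.2 × 1534/1537 ≈ 46.1 kHz.

46.1 kHz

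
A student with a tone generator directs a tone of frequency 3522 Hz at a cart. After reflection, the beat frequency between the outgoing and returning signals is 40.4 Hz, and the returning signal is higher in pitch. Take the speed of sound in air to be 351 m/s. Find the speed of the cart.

2.00 m/s

Double Doppler shift off a moving reflector: f₂ = f₀ · (v + u)/(v − u) (u > 0 toward emitter).
Returning signal is higher, so f₂ = f₀ + Δf = 3522 + 40.4 = 3562.4 Hz.
Rearranging, u = v · (f₂ − f₀)/(f₂ + f₀) = 351 × 40.4/7084.4 ≈ 2.00 m/s.
So the cart is moving at 2.00 m/s toward the emitter.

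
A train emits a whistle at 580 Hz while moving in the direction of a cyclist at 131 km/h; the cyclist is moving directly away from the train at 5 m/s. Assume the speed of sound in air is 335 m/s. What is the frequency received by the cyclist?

131 km/h = 36.39 m/s.
General Doppler shift: f' = f · (v − v_o)/(v − v_s).
f' = 580 × (335 − 5)/(335 − 36.39) = 580 × 330/298.61 ≈ 641 Hz.

641 Hz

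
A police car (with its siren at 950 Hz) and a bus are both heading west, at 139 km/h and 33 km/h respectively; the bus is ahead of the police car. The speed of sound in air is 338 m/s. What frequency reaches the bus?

1043 Hz

139 km/h = 38.61 m/s; 33 km/h = 9.167 m/s.
The bus is ahead, so the police car is moving toward it while the bus is moving away from the police car.
With source approaching and observer receding, f' = f · (v − v_o)/(v − v_s).
f' = 950 × (338 − 9.167)/(338 − 38.61) = 950 × 328.83/299.39 ≈ 1043 Hz.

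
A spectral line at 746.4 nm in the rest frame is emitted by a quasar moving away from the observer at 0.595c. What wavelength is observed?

Relativistic Doppler for wavelength: λ' = λ₀ · √((1 + β)/(1 − β)).
λ' = 746.4 × √(1.5950/0.4050) = 746.4 × 1.98451 ≈ 1481.2 nm.

1481.2 nm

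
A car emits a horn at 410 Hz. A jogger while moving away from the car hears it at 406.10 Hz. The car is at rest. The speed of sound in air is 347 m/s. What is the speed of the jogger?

3.3 m/s

f' = f · (v − v_o)/v ⇒ v_o = v · |f'/f − 1|.
v_o = 347 × |406.10/410 − 1| = 347 × 0.009512 ≈ 3.3 m/s.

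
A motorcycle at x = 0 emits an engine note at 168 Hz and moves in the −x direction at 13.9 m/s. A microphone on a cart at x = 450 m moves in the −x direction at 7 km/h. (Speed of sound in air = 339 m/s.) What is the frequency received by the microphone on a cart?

162 Hz

7 km/h = 1.944 m/s.
The observer lies on the +x side, so the source is heading away from the observer and the observer is heading toward the source.
With source receding and observer approaching, f' = f · (v + v_o)/(v + v_s).
f' = 168 × (339 + 1.944)/(339 + 13.9) = 168 × 340.94/352.9 ≈ 162 Hz.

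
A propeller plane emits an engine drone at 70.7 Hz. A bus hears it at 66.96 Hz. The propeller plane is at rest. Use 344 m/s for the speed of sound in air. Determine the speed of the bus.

f' < f, so the bus is receding.
f' = f · (v − v_o)/v ⇒ v_o = v · |f'/f − 1|.
v_o = 344 × |66.96/70.7 − 1| = 344 × 0.0529 ≈ 18.2 m/s.

18.2 m/s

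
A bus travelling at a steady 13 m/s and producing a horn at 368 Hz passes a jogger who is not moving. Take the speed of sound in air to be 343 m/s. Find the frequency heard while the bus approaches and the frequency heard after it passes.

382 Hz approaching; 355 Hz receding

Approaching: f₁ = f · v/(v − v_s) = 368 × 343/330 ≈ 382 Hz.
Receding: f₂ = f · v/(v + v_s) = 368 × 343/356 ≈ 355 Hz.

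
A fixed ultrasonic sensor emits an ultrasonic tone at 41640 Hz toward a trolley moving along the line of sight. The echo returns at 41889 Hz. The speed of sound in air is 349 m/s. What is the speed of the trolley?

1.04 m/s

Double Doppler shift off a moving reflector: f₂ = f₀ · (v + u)/(v − u) (u > 0 toward emitter).
Rearranging, u = v · (f₂ − f₀)/(f₂ + f₀) = 349 × 249/83529 ≈ 1.04 m/s.
So the trolley is moving at 1.04 m/s toward the emitter.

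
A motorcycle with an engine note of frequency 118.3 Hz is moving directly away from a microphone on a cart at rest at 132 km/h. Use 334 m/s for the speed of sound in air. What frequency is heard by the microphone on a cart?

107 Hz

132 km/h = 36.67 m/s.
Moving source, stationary observer: f' = f · v/(v + v_s) since the source is receding.
f' = 118.3 × 334/(334 + 36.67) = 118.3 × 334/370.7 ≈ 107 Hz.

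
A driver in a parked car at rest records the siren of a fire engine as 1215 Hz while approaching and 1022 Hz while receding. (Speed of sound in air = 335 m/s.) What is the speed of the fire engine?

f₁/f₂ = (v + v_s)/(v − v_s), so v_s = v · (f₁ − f₂)/(f₁ + f₂).
v_s = 335 × (1215 − 1022)/(1215 + 1022) = 335 × 193/2237 ≈ 29 m/s.

29 m/s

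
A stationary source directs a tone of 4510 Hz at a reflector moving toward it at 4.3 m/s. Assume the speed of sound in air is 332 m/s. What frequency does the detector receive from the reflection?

4628 Hz

At the reflector (a moving observer), f₁ = f₀ · (v + u)/v = 4510 × 336.3/332 ≈ 4568 Hz.
The reflection then acts as a moving source: f₂ = f₁ · v/(v − u) ≈ 4628 Hz.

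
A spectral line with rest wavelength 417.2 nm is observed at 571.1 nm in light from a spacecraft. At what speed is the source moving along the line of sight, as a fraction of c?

λ'/λ₀ = 1.3689 > 1 (redshift), so the source is receding.
λ'/λ₀ = √((1 + β)/(1 − β)) for a receding source ⇒ β = (r² − 1)/(r² + 1) with r = λ'/λ₀.
β = (1.8739 − 1)/(1.8739 + 1) ≈ 0.304.

0.304c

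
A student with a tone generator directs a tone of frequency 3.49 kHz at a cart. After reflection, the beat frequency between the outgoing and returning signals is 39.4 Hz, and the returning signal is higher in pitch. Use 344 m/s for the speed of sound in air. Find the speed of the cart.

Double Doppler shift off a moving reflector: f₂ = f₀ · (v + u)/(v − u) (u > 0 toward emitter).
Returning signal is higher, so f₂ = f₀ + Δf = 3490 + 39.4 = 3529.4 Hz.
Rearranging, u = v · (f₂ − f₀)/(f₂ + f₀) = 344 × 39.4/7019.4 ≈ 1.93 m/s.
So the cart is moving at 1.93 m/s toward the emitter.

1.93 m/s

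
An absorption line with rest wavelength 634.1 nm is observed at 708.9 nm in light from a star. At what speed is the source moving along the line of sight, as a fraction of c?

0.111

λ'/λ₀ = 1.1180 > 1 (redshift), so the source is receding.
λ'/λ₀ = √((1 + β)/(1 − β)) for a receding source ⇒ β = (r² − 1)/(r² + 1) with r = λ'/λ₀.
β = (1.2498 − 1)/(1.2498 + 1) ≈ 0.111.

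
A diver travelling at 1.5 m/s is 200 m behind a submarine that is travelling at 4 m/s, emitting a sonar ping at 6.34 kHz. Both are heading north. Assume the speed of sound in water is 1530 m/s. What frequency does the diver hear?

6.33 kHz

The diver is behind, so the submarine is moving away from it while the diver is moving toward the submarine.
Both move, so f' = f · (v + v_o)/(v + v_s).
f' = 6.34 × (1530 + 1.5)/(1530 + 4) = 6.34 × 1531.5/1534 ≈ 6.33 kHz.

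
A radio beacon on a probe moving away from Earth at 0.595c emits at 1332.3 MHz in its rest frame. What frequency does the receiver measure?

Relativistic Doppler for frequency: f' = f₀ · √((1 − β)/(1 + β)).
f' = 1332.3 × √(0.4050/1.5950) = 1332.3 × 0.50390 ≈ 671.4 MHz.

671.4 MHz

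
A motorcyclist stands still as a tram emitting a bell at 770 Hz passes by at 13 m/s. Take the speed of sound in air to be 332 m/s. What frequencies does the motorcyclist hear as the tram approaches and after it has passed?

Approaching: f₁ = f · v/(v − v_s) = 770 × 332/319 ≈ 801 Hz.
Receding: f₂ = f · v/(v + v_s) = 770 × 332/345 ≈ 741 Hz.

801 Hz approaching; 741 Hz receding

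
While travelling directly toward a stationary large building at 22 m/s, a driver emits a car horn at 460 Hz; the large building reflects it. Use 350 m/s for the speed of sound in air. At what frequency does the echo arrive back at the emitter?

522 Hz

The large building receives the sound from a moving source: f₁ = f₀ · v/(v − v_e) = 460 × 350/328 ≈ 491 Hz.
On the return leg the driver is a moving observer: f₂ = f₁ · (v + v_e)/v = 491 × 372/350 ≈ 522 Hz.
Equivalently f₂ = f₀ · (v + v_e)/(v − v_e).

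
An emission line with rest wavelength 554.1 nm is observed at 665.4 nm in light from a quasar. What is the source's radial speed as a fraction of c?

0.181

λ'/λ₀ = 1.2009 > 1 (redshift), so the source is receding.
λ'/λ₀ = √((1 + β)/(1 − β)) for a receding source ⇒ β = (r² − 1)/(r² + 1) with r = λ'/λ₀.
β = (1.4421 − 1)/(1.4421 + 1) ≈ 0.181.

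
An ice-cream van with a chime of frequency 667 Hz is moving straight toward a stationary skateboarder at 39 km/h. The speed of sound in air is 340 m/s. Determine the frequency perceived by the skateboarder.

689 Hz

39 km/h = 10.83 m/s.
Moving source, stationary observer: f' = f · v/(v − v_s) since the source is approaching.
f' = 667 × 340/(340 − 10.83) = 667 × 340/329.2 ≈ 689 Hz.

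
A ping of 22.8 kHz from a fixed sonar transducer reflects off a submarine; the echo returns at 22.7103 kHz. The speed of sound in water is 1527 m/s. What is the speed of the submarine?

Double Doppler shift off a moving reflector: f₂ = f₀ · (v + u)/(v − u) (u > 0 toward emitter).
Rearranging, u = v · (f₂ − f₀)/(f₂ + f₀) = 1527 × -0.0897/45.5103 ≈ -3.0 m/s.
So the submarine is moving at 3.0 m/s away from the emitter.

3.0 m/s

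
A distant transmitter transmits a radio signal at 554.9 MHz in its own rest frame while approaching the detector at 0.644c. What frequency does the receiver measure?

1192.5 MHz

Relativistic Doppler for frequency: f' = f₀ · √((1 + β)/(1 − β)).
f' = 554.9 × √(1.6440/0.3560) = 554.9 × 2.14895 ≈ 1192.5 MHz.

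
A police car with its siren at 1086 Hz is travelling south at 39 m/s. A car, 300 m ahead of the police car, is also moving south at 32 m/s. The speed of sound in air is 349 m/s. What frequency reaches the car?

1111 Hz

The car is ahead, so the police car is moving toward it while the car is moving away from the police car.
General Doppler shift: f' = f · (v − v_o)/(v − v_s).
f' = 1086 × (349 − 32)/(349 − 39) = 1086 × 317/310 ≈ 1111 Hz.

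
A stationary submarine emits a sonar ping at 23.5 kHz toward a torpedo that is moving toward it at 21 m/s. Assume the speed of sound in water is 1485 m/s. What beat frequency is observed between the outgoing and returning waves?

674 Hz

The torpedo first receives the wave as a moving observer: f₁ = f₀ · (v + u)/v = 23.5 × (1485 + 21)/1485 ≈ 23.832 kHz.
On reflection it acts as a source moving toward the stationary detector: f₂ = f₁ · v/(v − u) = 23.832 × 1485/1464 ≈ 24.174 kHz.
Equivalently f₂ = f₀ · (v + u)/(v − u).
Beat frequency (with f₀ = 23500 Hz): |f₂ − f₀| = 2u·f₀/(v − u) = 2 × 21 × 23500/1464 ≈ 674 Hz.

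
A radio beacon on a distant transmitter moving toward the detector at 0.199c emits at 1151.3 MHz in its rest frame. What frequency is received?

1408.6 MHz

Relativistic Doppler for frequency: f' = f₀ · √((1 + β)/(1 − β)).
f' = 1151.3 × √(1.1990/0.8010) = 1151.3 × 1.22347 ≈ 1408.6 MHz.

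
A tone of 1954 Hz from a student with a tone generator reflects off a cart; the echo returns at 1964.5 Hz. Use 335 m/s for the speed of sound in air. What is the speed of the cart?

0.90 m/s

Double Doppler shift off a moving reflector: f₂ = f₀ · (v + u)/(v − u) (u > 0 toward emitter).
Rearranging, u = v · (f₂ − f₀)/(f₂ + f₀) = 335 × 10.5/3918.5 ≈ 0.90 m/s.
So the cart is moving at 0.90 m/s toward the emitter.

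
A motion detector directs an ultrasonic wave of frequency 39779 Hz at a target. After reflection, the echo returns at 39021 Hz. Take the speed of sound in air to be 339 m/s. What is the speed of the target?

3.3 m/s

Double Doppler shift off a moving reflector: f₂ = f₀ · (v + u)/(v − u) (u > 0 toward emitter).
Rearranging, u = v · (f₂ − f₀)/(f₂ + f₀) = 339 × -758/78800 ≈ -3.3 m/s.
So the target is moving at 3.3 m/s away from the emitter.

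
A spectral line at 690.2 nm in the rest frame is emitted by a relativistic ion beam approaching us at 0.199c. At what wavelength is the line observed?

Relativistic Doppler for wavelength: λ' = λ₀ · √((1 − β)/(1 + β)).
λ' = 690.2 × √(0.8010/1.1990) = 690.2 × 0.81735 ≈ 564.1 nm.

564.1 nm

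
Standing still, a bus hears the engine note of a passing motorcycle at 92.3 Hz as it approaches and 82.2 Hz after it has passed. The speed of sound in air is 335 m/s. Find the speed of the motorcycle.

19.4 m/s

f₁/f₂ = (v + v_s)/(v − v_s), so v_s = v · (f₁ − f₂)/(f₁ + f₂).
v_s = 335 × (92.3 − 82.2)/(92.3 + 82.2) = 335 × 10.1/174.5 ≈ 19.4 m/s.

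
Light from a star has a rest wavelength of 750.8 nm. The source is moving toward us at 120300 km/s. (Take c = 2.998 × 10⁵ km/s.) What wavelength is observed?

490.8 nm

β = v/c = 120300/299800 = 0.4013.
Relativistic Doppler for wavelength: λ' = λ₀ · √((1 − β)/(1 + β)).
λ' = 750.8 × √(0.5987/1.4013) = 750.8 × 0.65367 ≈ 490.8 nm.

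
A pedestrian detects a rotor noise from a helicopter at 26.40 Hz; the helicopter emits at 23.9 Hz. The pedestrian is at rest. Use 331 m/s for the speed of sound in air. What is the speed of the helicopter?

f' > f, so the helicopter is approaching.
f' = f · v/(v − v_s) ⇒ v_s = v · |1 − f/f'|.
v_s = 331 × |1 − 23.9/26.40| = 331 × 0.0947 ≈ 31 m/s.

31 m/s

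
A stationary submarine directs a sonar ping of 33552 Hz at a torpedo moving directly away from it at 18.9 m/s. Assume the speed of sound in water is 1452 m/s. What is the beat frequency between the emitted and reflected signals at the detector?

At the torpedo (a moving observer), f₁ = f₀ · (v − u)/v = 33552 × 1433.1/1452 ≈ 33115 Hz.
The reflection then acts as a moving source: f₂ = f₁ · v/(v + u) ≈ 32690 Hz.
Equivalently f₂ = f₀ · (v − u)/(v + u).
Beat frequency: |f₂ − f₀| = 2u·f₀/(v + u) = 2 × 18.9 × 33552/1470.9 ≈ 862 Hz.

862 Hz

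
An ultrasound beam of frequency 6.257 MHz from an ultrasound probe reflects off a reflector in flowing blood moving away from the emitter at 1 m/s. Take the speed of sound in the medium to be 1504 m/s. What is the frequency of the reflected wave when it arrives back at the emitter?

At the reflector in flowing blood (a moving observer), f₁ = f₀ · (v − u)/v = 6.257 × 1503/1504 ≈ 6.253 MHz.
On reflection it acts as a source moving away from the stationary detector: f₂ = f₁ · v/(v + u) = 6.253 × 1504/1505 ≈ 6.249 MHz.
Equivalently f₂ = f₀ · (v − u)/(v + u).

6.249 MHz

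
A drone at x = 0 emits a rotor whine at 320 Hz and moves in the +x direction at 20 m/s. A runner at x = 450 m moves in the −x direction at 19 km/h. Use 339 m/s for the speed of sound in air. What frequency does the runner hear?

19 km/h = 5.278 m/s.
The observer lies on the +x side, so the source is heading toward the observer and the observer is heading toward the source.
With source approaching and observer approaching, f' = f · (v + v_o)/(v − v_s).
f' = 320 × (339 + 5.278)/(339 − 20) = 320 × 344.28/319 ≈ 345 Hz.

345 Hz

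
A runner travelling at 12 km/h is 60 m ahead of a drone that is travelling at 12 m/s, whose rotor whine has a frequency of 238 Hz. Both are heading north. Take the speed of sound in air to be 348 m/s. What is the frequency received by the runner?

12 km/h = 3.333 m/s.
The runner is ahead, so the drone is moving toward it while the runner is moving away from the drone.
General Doppler shift: f' = f · (v − v_o)/(v − v_s).
f' = 238 × (348 − 3.333)/(348 − 12) = 238 × 344.67/336 ≈ 244 Hz.

244 Hz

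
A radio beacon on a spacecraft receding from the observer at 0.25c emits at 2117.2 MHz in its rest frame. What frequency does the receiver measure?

1640.0 MHz

Relativistic Doppler for frequency: f' = f₀ · √((1 − β)/(1 + β)).
f' = 2117.2 × √(0.7500/1.2500) = 2117.2 × 0.77460 ≈ 1640.0 MHz.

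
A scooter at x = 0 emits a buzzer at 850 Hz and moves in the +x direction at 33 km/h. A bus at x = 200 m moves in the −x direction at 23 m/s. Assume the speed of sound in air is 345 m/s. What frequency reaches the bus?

931 Hz

33 km/h = 9.167 m/s.
The observer lies on the +x side, so the source is heading toward the observer and the observer is heading toward the source.
General Doppler shift: f' = f · (v + v_o)/(v − v_s).
f' = 850 × (345 + 23)/(345 − 9.167) = 850 × 368/335.83 ≈ 931 Hz.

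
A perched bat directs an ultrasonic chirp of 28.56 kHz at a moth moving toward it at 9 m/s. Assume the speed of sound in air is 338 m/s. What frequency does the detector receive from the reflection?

The moth first receives the wave as a moving observer: f₁ = f₀ · (v + u)/v = 28.56 × (338 + 9)/338 ≈ 29.3 kHz.
The reflection then acts as a moving source: f₂ = f₁ · v/(v − u) ≈ 30.1 kHz.
Equivalently f₂ = f₀ · (v + u)/(v − u).

30.1 kHz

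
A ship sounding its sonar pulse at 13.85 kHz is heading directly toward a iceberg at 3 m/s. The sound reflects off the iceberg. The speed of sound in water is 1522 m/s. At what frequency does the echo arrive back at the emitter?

The iceberg receives the sound from a moving source: f₁ = f₀ · v/(v − v_e) = 13.85 × 1522/1519 ≈ 13.88 kHz.
On the return leg the ship is a moving observer: f₂ = f₁ · (v + v_e)/v = 13.88 × 1525/1522 ≈ 13.90 kHz.

13.90 kHz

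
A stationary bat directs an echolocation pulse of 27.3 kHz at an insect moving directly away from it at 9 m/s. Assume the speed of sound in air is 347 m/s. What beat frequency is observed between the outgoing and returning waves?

At the insect (a moving observer), f₁ = f₀ · (v − u)/v = 27.3 × 338/347 ≈ 26.592 kHz.
On reflection it acts as a source moving away from the stationary detector: f₂ = f₁ · v/(v + u) = 26.592 × 347/356 ≈ 25.920 kHz.
Equivalently f₂ = f₀ · (v − u)/(v + u).
Beat frequency (with f₀ = 27300 Hz): |f₂ − f₀| = 2u·f₀/(v + u) = 2 × 9 × 27300/356 ≈ 1380 Hz.

1380 Hz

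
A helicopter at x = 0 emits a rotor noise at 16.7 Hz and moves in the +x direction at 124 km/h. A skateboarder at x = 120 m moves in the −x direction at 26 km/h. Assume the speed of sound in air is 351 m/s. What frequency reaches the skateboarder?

124 km/h = 34.44 m/s; 26 km/h = 7.222 m/s.
The observer lies on the +x side, so the source is heading toward the observer and the observer is heading toward the source.
General Doppler shift: f' = f · (v + v_o)/(v − v_s).
f' = 16.7 × (351 + 7.222)/(351 − 34.44) = 16.7 × 358.22/316.56 ≈ 18.9 Hz.

18.9 Hz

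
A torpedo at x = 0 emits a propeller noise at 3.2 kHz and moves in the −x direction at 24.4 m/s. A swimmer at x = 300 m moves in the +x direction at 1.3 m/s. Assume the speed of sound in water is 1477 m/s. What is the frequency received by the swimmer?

The observer lies on the +x side, so the source is heading away from the observer and the observer is heading away from the source.
With source receding and observer receding, f' = f · (v − v_o)/(v + v_s).
f' = 3.2 × (1477 − 1.3)/(1477 + 24.4) = 3.2 × 1475.7/1501.4 ≈ 3.15 kHz.

3.15 kHz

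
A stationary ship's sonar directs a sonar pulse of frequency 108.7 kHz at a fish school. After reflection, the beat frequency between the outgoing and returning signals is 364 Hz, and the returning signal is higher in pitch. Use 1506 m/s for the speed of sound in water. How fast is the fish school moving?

2.52 m/s

Double Doppler shift off a moving reflector: f₂ = f₀ · (v + u)/(v − u) (u > 0 toward emitter).
Returning signal is higher, so f₂ = f₀ + Δf = 108700 + 364 = 109064 Hz.
Rearranging, u = v · (f₂ − f₀)/(f₂ + f₀) = 1506 × 364/217764 ≈ 2.52 m/s.
So the fish school is moving at 2.52 m/s toward the emitter.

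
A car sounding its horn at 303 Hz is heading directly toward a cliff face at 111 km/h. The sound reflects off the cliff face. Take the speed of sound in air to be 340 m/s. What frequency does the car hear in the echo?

111 km/h = 30.83 m/s.
The cliff face receives the sound from a moving source: f₁ = f₀ · v/(v − v_e) = 303 × 340/309.17 ≈ 333 Hz.
On the return leg the car is a moving observer: f₂ = f₁ · (v + v_e)/v = 333 × 370.83/340 ≈ 363 Hz.
Equivalently f₂ = f₀ · (v + v_e)/(v − v_e).

363 Hz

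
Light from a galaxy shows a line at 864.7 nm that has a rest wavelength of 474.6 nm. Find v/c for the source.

λ'/λ₀ = 1.8220 > 1 (redshift), so the source is receding.
λ'/λ₀ = √((1 + β)/(1 − β)) for a receding source ⇒ β = (r² − 1)/(r² + 1) with r = λ'/λ₀.
β = (3.3195 − 1)/(3.3195 + 1) ≈ 0.537.

0.537c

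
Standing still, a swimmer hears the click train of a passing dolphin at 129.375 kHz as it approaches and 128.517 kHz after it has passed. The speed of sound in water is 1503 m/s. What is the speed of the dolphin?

f₁/f₂ = (v + v_s)/(v − v_s), so v_s = v · (f₁ − f₂)/(f₁ + f₂).
v_s = 1503 × (129.375 − 128.517)/(129.375 + 128.517) = 1503 × 0.858/257.892 ≈ 5.0 m/s.

5.0 m/s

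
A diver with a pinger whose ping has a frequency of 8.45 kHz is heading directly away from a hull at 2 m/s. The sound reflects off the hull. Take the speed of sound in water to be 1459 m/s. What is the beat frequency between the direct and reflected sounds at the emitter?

The hull receives the sound from a moving source: f₁ = f₀ · v/(v + v_e) = 8.45 × 1459/1461 ≈ 8.4384 kHz.
On the return leg the diver with a pinger is a moving observer: f₂ = f₁ · (v − v_e)/v = 8.4384 × 1457/1459 ≈ 8.4269 kHz.
Beat against the emitted tone (with f₀ = 8450 Hz): |f₂ − f₀| = 2v_e·f₀/(v + v_e) = 2 × 2 × 8450/1461 ≈ 23.1 Hz.

23.1 Hz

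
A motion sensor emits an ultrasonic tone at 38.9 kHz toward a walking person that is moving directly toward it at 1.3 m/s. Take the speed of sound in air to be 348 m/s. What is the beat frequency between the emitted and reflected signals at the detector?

At the walking person (a moving observer), f₁ = f₀ · (v + u)/v = 38.9 × 349.3/348 ≈ 39.045 kHz.
The reflection then acts as a moving source: f₂ = f₁ · v/(v − u) ≈ 39.192 kHz.
Beat frequency (with f₀ = 38900 Hz): |f₂ − f₀| = 2u·f₀/(v − u) = 2 × 1.3 × 38900/346.7 ≈ 292 Hz.

292 Hz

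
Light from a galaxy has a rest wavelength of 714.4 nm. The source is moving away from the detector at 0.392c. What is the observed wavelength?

1081.0 nm

Relativistic Doppler for wavelength: λ' = λ₀ · √((1 + β)/(1 − β)).
λ' = 714.4 × √(1.3920/0.6080) = 714.4 × 1.51310 ≈ 1081.0 nm.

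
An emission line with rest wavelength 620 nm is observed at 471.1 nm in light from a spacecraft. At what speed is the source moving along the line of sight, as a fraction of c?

λ'/λ₀ = 0.7598 < 1 (blueshift), so the source is approaching.
λ'/λ₀ = √((1 − β)/(1 + β)) for an approaching source ⇒ β = (1 − r²)/(1 + r²) with r = λ'/λ₀.
β = (1 − 0.5774)/(1 + 0.5774) ≈ 0.268.

0.268c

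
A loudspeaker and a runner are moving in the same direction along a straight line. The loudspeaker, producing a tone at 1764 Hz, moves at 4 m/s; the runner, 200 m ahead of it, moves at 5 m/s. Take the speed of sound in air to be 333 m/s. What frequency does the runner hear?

1759 Hz

The runner is ahead, so the loudspeaker is moving toward it while the runner is moving away from the loudspeaker.
General Doppler shift: f' = f · (v − v_o)/(v − v_s).
f' = 1764 × (333 − 5)/(333 − 4) = 1764 × 328/329 ≈ 1759 Hz.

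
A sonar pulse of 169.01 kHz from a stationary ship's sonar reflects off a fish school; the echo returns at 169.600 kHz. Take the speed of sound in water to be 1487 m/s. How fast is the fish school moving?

2.59 m/s

Double Doppler shift off a moving reflector: f₂ = f₀ · (v + u)/(v − u) (u > 0 toward emitter).
Rearranging, u = v · (f₂ − f₀)/(f₂ + f₀) = 1487 × 0.590/338.610 ≈ 2.59 m/s.
So the fish school is moving at 2.59 m/s toward the emitter.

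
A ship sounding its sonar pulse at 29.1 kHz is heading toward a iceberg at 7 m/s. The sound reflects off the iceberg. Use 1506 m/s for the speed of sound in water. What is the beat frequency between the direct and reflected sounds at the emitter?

The iceberg receives the sound from a moving source: f₁ = f₀ · v/(v − v_e) = 29.1 × 1506/1499 ≈ 29.236 kHz.
On the return leg the ship is a moving observer: f₂ = f₁ · (v + v_e)/v = 29.236 × 1513/1506 ≈ 29.372 kHz.
Equivalently f₂ = f₀ · (v + v_e)/(v − v_e).
Beat against the emitted tone (with f₀ = 29100 Hz): |f₂ − f₀| = 2v_e·f₀/(v − v_e) = 2 × 7 × 29100/1499 ≈ 272 Hz.

272 Hz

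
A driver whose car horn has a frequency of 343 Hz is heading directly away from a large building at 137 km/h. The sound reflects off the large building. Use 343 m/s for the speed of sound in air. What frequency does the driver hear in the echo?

274 Hz

137 km/h = 38.06 m/s.
The large building receives the sound from a moving source: f₁ = f₀ · v/(v + v_e) = 343 × 343/381.06 ≈ 309 Hz.
On the return leg the driver is a moving observer: f₂ = f₁ · (v − v_e)/v = 309 × 304.94/343 ≈ 274 Hz.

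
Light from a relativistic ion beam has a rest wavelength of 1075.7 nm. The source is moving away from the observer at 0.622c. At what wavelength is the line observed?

2228.3 nm

Relativistic Doppler for wavelength: λ' = λ₀ · √((1 + β)/(1 − β)).
λ' = 1075.7 × √(1.6220/0.3780) = 1075.7 × 2.07147 ≈ 2228.3 nm.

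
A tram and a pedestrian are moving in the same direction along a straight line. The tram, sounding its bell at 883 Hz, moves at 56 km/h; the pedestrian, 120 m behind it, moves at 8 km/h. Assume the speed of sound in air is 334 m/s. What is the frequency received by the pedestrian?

849 Hz

56 km/h = 15.56 m/s; 8 km/h = 2.222 m/s.
The pedestrian is behind, so the tram is moving away from it while the pedestrian is moving toward the tram.
Both move, so f' = f · (v + v_o)/(v + v_s).
f' = 883 × (334 + 2.222)/(334 + 15.56) = 883 × 336.22/349.56 ≈ 849 Hz.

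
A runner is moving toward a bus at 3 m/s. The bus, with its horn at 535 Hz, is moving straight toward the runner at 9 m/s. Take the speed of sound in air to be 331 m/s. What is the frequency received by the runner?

555 Hz

With source approaching and observer approaching, f' = f · (v + v_o)/(v − v_s).
f' = 535 × (331 + 3)/(331 − 9) = 535 × 334/322 ≈ 555 Hz.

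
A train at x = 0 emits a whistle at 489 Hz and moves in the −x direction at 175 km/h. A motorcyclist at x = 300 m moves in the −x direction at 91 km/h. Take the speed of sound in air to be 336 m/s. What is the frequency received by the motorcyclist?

459 Hz

175 km/h = 48.61 m/s; 91 km/h = 25.28 m/s.
The observer lies on the +x side, so the source is heading away from the observer and the observer is heading toward the source.
With source receding and observer approaching, f' = f · (v + v_o)/(v + v_s).
f' = 489 × (336 + 25.28)/(336 + 48.61) = 489 × 361.28/384.61 ≈ 459 Hz.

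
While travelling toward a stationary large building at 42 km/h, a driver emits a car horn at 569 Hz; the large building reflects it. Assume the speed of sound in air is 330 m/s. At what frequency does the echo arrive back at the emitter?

42 km/h = 11.67 m/s.
The large building receives the sound from a moving source: f₁ = f₀ · v/(v − v_e) = 569 × 330/318.33 ≈ 590 Hz.
On the return leg the driver is a moving observer: f₂ = f₁ · (v + v_e)/v = 590 × 341.67/330 ≈ 611 Hz.
Equivalently f₂ = f₀ · (v + v_e)/(v − v_e).

611 Hz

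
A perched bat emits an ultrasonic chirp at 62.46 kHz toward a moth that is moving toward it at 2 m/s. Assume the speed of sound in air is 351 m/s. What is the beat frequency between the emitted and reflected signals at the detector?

716 Hz

At the moth (a moving observer), f₁ = f₀ · (v + u)/v = 62.46 × 353/351 ≈ 62.816 kHz.
On reflection it acts as a source moving toward the stationary detector: f₂ = f₁ · v/(v − u) = 62.816 × 351/349 ≈ 63.176 kHz.
Beat frequency (with f₀ = 62460 Hz): |f₂ − f₀| = 2u·f₀/(v − u) = 2 × 2 × 62460/349 ≈ 716 Hz.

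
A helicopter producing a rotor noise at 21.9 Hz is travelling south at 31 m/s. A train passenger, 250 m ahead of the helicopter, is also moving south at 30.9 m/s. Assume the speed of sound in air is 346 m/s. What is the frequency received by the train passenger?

21.9 Hz

The train passenger is ahead, so the helicopter is moving toward it while the train passenger is moving away from the helicopter.
Both move, so f' = f · (v − v_o)/(v − v_s).
f' = 21.9 × (346 − 30.9)/(346 − 31) = 21.9 × 315.1/315 ≈ 21.9 Hz.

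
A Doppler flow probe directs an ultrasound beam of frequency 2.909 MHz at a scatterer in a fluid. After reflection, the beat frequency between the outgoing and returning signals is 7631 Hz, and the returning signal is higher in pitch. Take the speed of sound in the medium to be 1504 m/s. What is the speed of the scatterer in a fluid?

1.97 m/s

Double Doppler shift off a moving reflector: f₂ = f₀ · (v + u)/(v − u) (u > 0 toward emitter).
Returning signal is higher, so f₂ = f₀ + Δf = 2909000 + 7631 = 2916631 Hz.
Rearranging, u = v · (f₂ − f₀)/(f₂ + f₀) = 1504 × 7631/5825631 ≈ 1.97 m/s.
So the scatterer in a fluid is moving at 1.97 m/s toward the emitter.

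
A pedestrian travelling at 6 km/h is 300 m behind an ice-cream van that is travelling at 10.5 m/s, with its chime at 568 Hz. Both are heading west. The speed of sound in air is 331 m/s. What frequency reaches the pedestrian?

553 Hz

6 km/h = 1.667 m/s.
The pedestrian is behind, so the ice-cream van is moving away from it while the pedestrian is moving toward the ice-cream van.
General Doppler shift: f' = f · (v + v_o)/(v + v_s).
f' = 568 × (331 + 1.667)/(331 + 10.5) = 568 × 332.67/341.5 ≈ 553 Hz.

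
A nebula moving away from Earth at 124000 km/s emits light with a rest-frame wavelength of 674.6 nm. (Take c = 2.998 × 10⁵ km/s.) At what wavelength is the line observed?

1047.4 nm

β = v/c = 124000/299800 = 0.4136.
Relativistic Doppler for wavelength: λ' = λ₀ · √((1 + β)/(1 − β)).
λ' = 674.6 × √(1.4136/0.5864) = 674.6 × 1.55264 ≈ 1047.4 nm.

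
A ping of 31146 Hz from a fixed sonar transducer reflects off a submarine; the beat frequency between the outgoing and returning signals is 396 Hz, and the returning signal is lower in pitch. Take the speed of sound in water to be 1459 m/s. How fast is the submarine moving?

Double Doppler shift off a moving reflector: f₂ = f₀ · (v + u)/(v − u) (u > 0 toward emitter).
Returning signal is lower, so f₂ = f₀ − Δf = 31146 − 396 = 30750 Hz.
Rearranging, u = v · (f₂ − f₀)/(f₂ + f₀) = 1459 × -396/61896 ≈ -9.3 m/s.
So the submarine is moving at 9.3 m/s away from the emitter.

9.3 m/s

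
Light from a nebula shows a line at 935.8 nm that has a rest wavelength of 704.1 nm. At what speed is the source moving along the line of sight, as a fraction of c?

0.277c

λ'/λ₀ = 1.3291 > 1 (redshift), so the source is receding.
λ'/λ₀ = √((1 + β)/(1 − β)) for a receding source ⇒ β = (r² − 1)/(r² + 1) with r = λ'/λ₀.
β = (1.7664 − 1)/(1.7664 + 1) ≈ 0.277.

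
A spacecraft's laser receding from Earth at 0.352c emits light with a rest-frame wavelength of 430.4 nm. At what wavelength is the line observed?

Relativistic Doppler for wavelength: λ' = λ₀ · √((1 + β)/(1 − β)).
λ' = 430.4 × √(1.3520/0.6480) = 430.4 × 1.44444 ≈ 621.7 nm.

621.7 nm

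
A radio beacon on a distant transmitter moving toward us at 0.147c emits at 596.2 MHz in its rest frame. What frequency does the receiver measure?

Relativistic Doppler for frequency: f' = f₀ · √((1 + β)/(1 − β)).
f' = 596.2 × √(1.1470/0.8530) = 596.2 × 1.15960 ≈ 691.4 MHz.

691.4 MHz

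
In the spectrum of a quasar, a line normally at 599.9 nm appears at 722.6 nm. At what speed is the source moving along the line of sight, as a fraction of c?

λ'/λ₀ = 1.2045 > 1 (redshift), so the source is receding.
λ'/λ₀ = √((1 + β)/(1 − β)) for a receding source ⇒ β = (r² − 1)/(r² + 1) with r = λ'/λ₀.
β = (1.4509 − 1)/(1.4509 + 1) ≈ 0.184.

0.184c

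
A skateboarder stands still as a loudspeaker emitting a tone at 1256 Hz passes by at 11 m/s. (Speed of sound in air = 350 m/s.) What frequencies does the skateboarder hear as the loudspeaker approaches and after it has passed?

1297 Hz approaching; 1218 Hz receding

Approaching: f₁ = f · v/(v − v_s) = 1256 × 350/339 ≈ 1297 Hz.
Receding: f₂ = f · v/(v + v_s) = 1256 × 350/361 ≈ 1218 Hz.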